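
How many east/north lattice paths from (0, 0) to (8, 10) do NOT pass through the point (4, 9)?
Number of paths = 40183

Total paths from (0, 0) to (8, 10): C(18, 8) = 43758. Paths through (4, 9): (paths (0, 0) → (4, 9)) × (paths (4, 9) → (8, 10)) = C(13, 4) · C(5, 4) = 715 · 5 = 3575. Avoidance count = 43758 − 3575 = 40183.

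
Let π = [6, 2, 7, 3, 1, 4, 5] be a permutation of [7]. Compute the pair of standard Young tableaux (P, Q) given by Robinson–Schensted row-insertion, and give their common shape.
P = [1, 3, 4, 5] / [2, 7] / [6];  Q = [1, 3, 6, 7] / [2, 4] / [5];  common shape = (4, 2, 1)

Row-insert the values π_1, π_2, … into P one at a time, bumping the leftmost entry strictly greater than the inserted value down to the next row. The recording tableau Q records, in position (i, j), the step at which that cell was added to P.
  Insert 6 (step 1): P = [6];  Q = [1]
  Insert 2 (step 2): P = [2] / [6];  Q = [1] / [2]
  Insert 7 (step 3): P = [2, 7] / [6];  Q = [1, 3] / [2]
  Insert 3 (step 4): P = [2, 3] / [6, 7];  Q = [1, 3] / [2, 4]
  Insert 1 (step 5): P = [1, 3] / [2, 7] / [6];  Q = [1, 3] / [2, 4] / [5]
  Insert 4 (step 6): P = [1, 3, 4] / [2, 7] / [6];  Q = [1, 3, 6] / [2, 4] / [5]
  Insert 5 (step 7): P = [1, 3, 4, 5] / [2, 7] / [6];  Q = [1, 3, 6, 7] / [2, 4] / [5]
Final shape: (4, 2, 1).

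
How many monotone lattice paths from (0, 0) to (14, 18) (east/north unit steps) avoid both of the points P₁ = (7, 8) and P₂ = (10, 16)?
Number of paths = 282538320

Inclusion–exclusion. Total paths: C(32, 14) = 471435600. Through P₁: C(15, 7)·C(17, 7) = 125147880. Through P₂: C(26, 10)·C(6, 4) = 79676025. Since P₁ is strictly southwest of P₂, a monotone path through both must visit P₁ then P₂; paths through both = C(15, 7)·C(11, 3)·C(6, 4) = 15926625. Avoid both = 471435600 − 125147880 − 79676025 + 15926625 = 282538320.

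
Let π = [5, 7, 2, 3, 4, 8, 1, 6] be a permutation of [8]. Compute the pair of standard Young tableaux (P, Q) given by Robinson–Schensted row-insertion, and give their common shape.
P = [1, 3, 4, 6] / [2, 7, 8] / [5];  Q = [1, 2, 5, 6] / [3, 4, 8] / [7];  common shape = (4, 3, 1)

Row-insert the values π_1, π_2, … into P one at a time, bumping the leftmost entry strictly greater than the inserted value down to the next row. The recording tableau Q records, in position (i, j), the step at which that cell was added to P.
  Insert 5 (step 1): P = [5];  Q = [1]
  Insert 7 (step 2): P = [5, 7];  Q = [1, 2]
  Insert 2 (step 3): P = [2, 7] / [5];  Q = [1, 2] / [3]
  Insert 3 (step 4): P = [2, 3] / [5, 7];  Q = [1, 2] / [3, 4]
  Insert 4 (step 5): P = [2, 3, 4] / [5, 7];  Q = [1, 2, 5] / [3, 4]
  Insert 8 (step 6): P = [2, 3, 4, 8] / [5, 7];  Q = [1, 2, 5, 6] / [3, 4]
  Insert 1 (step 7): P = [1, 3, 4, 8] / [2, 7] / [5];  Q = [1, 2, 5, 6] / [3, 4] / [7]
  Insert 6 (step 8): P = [1, 3, 4, 6] / [2, 7, 8] / [5];  Q = [1, 2, 5, 6] / [3, 4, 8] / [7]
Final shape: (4, 3, 1).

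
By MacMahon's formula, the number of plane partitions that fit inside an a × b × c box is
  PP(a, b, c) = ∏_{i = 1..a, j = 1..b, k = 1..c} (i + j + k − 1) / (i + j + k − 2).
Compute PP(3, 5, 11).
PP(3, 5, 11) = 1837984512

Evaluate the triple product over i = 1..3, j = 1..5, k = 1..11. The factors are (2/1) · (3/2) · (4/3) · (5/4) · (6/5) · (7/6) · (8/7) · (9/8) · … (165 factors total). The numerators and denominators telescope so the product is an integer; carrying out the multiplication exactly gives PP(3, 5, 11) = 1837984512.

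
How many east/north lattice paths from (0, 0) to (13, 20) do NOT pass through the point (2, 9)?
Number of paths = 534367680

Total paths from (0, 0) to (13, 20): C(33, 13) = 573166440. Paths through (2, 9): (paths (0, 0) → (2, 9)) × (paths (2, 9) → (13, 20)) = C(11, 2) · C(22, 11) = 55 · 705432 = 38798760. Avoidance count = 573166440 − 38798760 = 534367680.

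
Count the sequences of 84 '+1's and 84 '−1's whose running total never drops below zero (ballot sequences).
C_84 = 270557451039395118028642463289168566420671280440

These ballot sequences are counted by the Catalan number C_n = (1/(n + 1)) · C(2n, n). For n = 84: C_84 = (1/85) · C(168, 84) = 22997383338348585032434609379579328145757058837400/85 = 270557451039395118028642463289168566420671280440.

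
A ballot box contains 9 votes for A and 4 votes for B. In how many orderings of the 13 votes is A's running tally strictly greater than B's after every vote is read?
Strict-lead orderings = 275

Total orderings of the 13 votes with 9 for A: C(13, 9) = 715. By the Bertrand ballot formula (Cycle Lemma / reflection principle), the number of orderings in which A is strictly ahead of B throughout is (p − q)/(p + q) · C(p + q, p) = (9 − 4)/(9 + 4) · 715 = 275.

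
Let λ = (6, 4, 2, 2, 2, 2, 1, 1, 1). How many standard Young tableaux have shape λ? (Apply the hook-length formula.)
# SYT of shape (6, 4, 2, 2, 2, 2, 1, 1, 1) = 244885680

Hook-length formula: f^λ = n! / Π hook(c), product over all cells c of the Young diagram. For λ = (6, 4, 2, 2, 2, 2, 1, 1, 1), n = 21 boxes. Hook lengths by row (left-to-right, top-to-bottom): [14, 10, 5, 4, 2, 1]; [11, 7, 2, 1]; [8, 4]; [7, 3]; [6, 2]; [5, 1]; [3]; [2]; [1]. Product of hooks = 208631808000. So f^λ = 21! / 208631808000 = 51090942171709440000 / 208631808000 = 244885680.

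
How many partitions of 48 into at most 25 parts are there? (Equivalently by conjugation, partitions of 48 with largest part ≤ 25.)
p(48, parts ≤ 25) = 142765

Use the recurrence p(n, m) = p(n, m−1) + p(n−m, m): either the largest part is < m (count p(n, m−1)) or the largest part is exactly m (remove one copy of m, count p(n−m, m)). With p(0, ·) = 1 this gives p(48, parts ≤ 25) = 142765. (By conjugating Young diagrams, this also counts partitions of 48 into at most 25 parts.)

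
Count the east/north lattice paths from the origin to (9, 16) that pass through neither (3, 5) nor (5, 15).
Number of paths = 1290879

Inclusion–exclusion. Total paths: C(25, 9) = 2042975. Through P₁: C(8, 3)·C(17, 6) = 693056. Through P₂: C(20, 5)·C(5, 4) = 77520. Since P₁ is strictly southwest of P₂, a monotone path through both must visit P₁ then P₂; paths through both = C(8, 3)·C(12, 2)·C(5, 4) = 18480. Avoid both = 2042975 − 693056 − 77520 + 18480 = 1290879.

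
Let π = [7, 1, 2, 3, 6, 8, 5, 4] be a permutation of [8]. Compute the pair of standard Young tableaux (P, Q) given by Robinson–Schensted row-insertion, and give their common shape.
P = [1, 2, 3, 4, 8] / [5] / [6] / [7];  Q = [1, 3, 4, 5, 6] / [2] / [7] / [8];  common shape = (5, 1, 1, 1)

Row-insert the values π_1, π_2, … into P one at a time, bumping the leftmost entry strictly greater than the inserted value down to the next row. The recording tableau Q records, in position (i, j), the step at which that cell was added to P.
  Insert 7 (step 1): P = [7];  Q = [1]
  Insert 1 (step 2): P = [1] / [7];  Q = [1] / [2]
  Insert 2 (step 3): P = [1, 2] / [7];  Q = [1, 3] / [2]
  Insert 3 (step 4): P = [1, 2, 3] / [7];  Q = [1, 3, 4] / [2]
  Insert 6 (step 5): P = [1, 2, 3, 6] / [7];  Q = [1, 3, 4, 5] / [2]
  Insert 8 (step 6): P = [1, 2, 3, 6, 8] / [7];  Q = [1, 3, 4, 5, 6] / [2]
  Insert 5 (step 7): P = [1, 2, 3, 5, 8] / [6] / [7];  Q = [1, 3, 4, 5, 6] / [2] / [7]
  Insert 4 (step 8): P = [1, 2, 3, 4, 8] / [5] / [6] / [7];  Q = [1, 3, 4, 5, 6] / [2] / [7] / [8]
Final shape: (5, 1, 1, 1).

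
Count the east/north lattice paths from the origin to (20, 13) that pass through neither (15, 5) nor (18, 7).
Number of paths = 544094312

Inclusion–exclusion. Total paths: C(33, 20) = 573166440. Through P₁: C(20, 15)·C(13, 5) = 19953648. Through P₂: C(25, 18)·C(8, 2) = 13459600. Since P₁ is strictly southwest of P₂, a monotone path through both must visit P₁ then P₂; paths through both = C(20, 15)·C(5, 3)·C(8, 2) = 4341120. Avoid both = 573166440 − 19953648 − 13459600 + 4341120 = 544094312.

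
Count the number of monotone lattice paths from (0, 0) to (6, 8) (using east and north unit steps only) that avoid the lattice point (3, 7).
Number of paths = 2523

Total paths from (0, 0) to (6, 8): C(14, 6) = 3003. Paths through (3, 7): (paths (0, 0) → (3, 7)) × (paths (3, 7) → (6, 8)) = C(10, 3) · C(4, 3) = 120 · 4 = 480. Avoidance count = 3003 − 480 = 2523.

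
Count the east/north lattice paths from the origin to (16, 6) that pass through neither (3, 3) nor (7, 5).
Number of paths = 58493

Inclusion–exclusion. Total paths: C(22, 16) = 74613. Through P₁: C(6, 3)·C(16, 13) = 11200. Through P₂: C(12, 7)·C(10, 9) = 7920. Since P₁ is strictly southwest of P₂, a monotone path through both must visit P₁ then P₂; paths through both = C(6, 3)·C(6, 4)·C(10, 9) = 3000. Avoid both = 74613 − 11200 − 7920 + 3000 = 58493.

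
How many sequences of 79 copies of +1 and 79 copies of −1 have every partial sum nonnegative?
C_79 = 289450081175264899454283846029490767264392230

These ballot sequences are counted by the Catalan number C_n = (1/(n + 1)) · C(2n, n). For n = 79: C_79 = (1/80) · C(158, 79) = 23156006494021191956342707682359261381151378400/80 = 289450081175264899454283846029490767264392230.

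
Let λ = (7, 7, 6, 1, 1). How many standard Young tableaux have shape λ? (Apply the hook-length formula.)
# SYT of shape (7, 7, 6, 1, 1) = 157134978

Hook-length formula: f^λ = n! / Π hook(c), product over all cells c of the Young diagram. For λ = (7, 7, 6, 1, 1), n = 22 boxes. Hook lengths by row (left-to-right, top-to-bottom): [11, 8, 7, 6, 5, 4, 2]; [10, 7, 6, 5, 4, 3, 1]; [8, 5, 4, 3, 2, 1]; [2]; [1]. Product of hooks = 7153090560000. So f^λ = 22! / 7153090560000 = 1124000727777607680000 / 7153090560000 = 157134978.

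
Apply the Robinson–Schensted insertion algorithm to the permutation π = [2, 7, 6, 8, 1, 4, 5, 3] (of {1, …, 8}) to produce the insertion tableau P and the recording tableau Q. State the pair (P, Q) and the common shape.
P = [1, 3, 5] / [2, 4, 8] / [6] / [7];  Q = [1, 2, 4] / [3, 6, 7] / [5] / [8];  common shape = (3, 3, 1, 1)

Row-insert the values π_1, π_2, … into P one at a time, bumping the leftmost entry strictly greater than the inserted value down to the next row. The recording tableau Q records, in position (i, j), the step at which that cell was added to P.
  Insert 2 (step 1): P = [2];  Q = [1]
  Insert 7 (step 2): P = [2, 7];  Q = [1, 2]
  Insert 6 (step 3): P = [2, 6] / [7];  Q = [1, 2] / [3]
  Insert 8 (step 4): P = [2, 6, 8] / [7];  Q = [1, 2, 4] / [3]
  Insert 1 (step 5): P = [1, 6, 8] / [2] / [7];  Q = [1, 2, 4] / [3] / [5]
  Insert 4 (step 6): P = [1, 4, 8] / [2, 6] / [7];  Q = [1, 2, 4] / [3, 6] / [5]
  Insert 5 (step 7): P = [1, 4, 5] / [2, 6, 8] / [7];  Q = [1, 2, 4] / [3, 6, 7] / [5]
  Insert 3 (step 8): P = [1, 3, 5] / [2, 4, 8] / [6] / [7];  Q = [1, 2, 4] / [3, 6, 7] / [5] / [8]
Final shape: (3, 3, 1, 1).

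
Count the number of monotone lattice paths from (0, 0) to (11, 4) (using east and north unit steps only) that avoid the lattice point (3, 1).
Number of paths = 705

Total paths from (0, 0) to (11, 4): C(15, 11) = 1365. Paths through (3, 1): (paths (0, 0) → (3, 1)) × (paths (3, 1) → (11, 4)) = C(4, 3) · C(11, 8) = 4 · 165 = 660. Avoidance count = 1365 − 660 = 705.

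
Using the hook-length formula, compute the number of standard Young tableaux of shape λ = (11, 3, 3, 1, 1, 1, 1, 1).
# SYT of shape (11, 3, 3, 1, 1, 1, 1, 1) = 113163050

Hook-length formula: f^λ = n! / Π hook(c), product over all cells c of the Young diagram. For λ = (11, 3, 3, 1, 1, 1, 1, 1), n = 22 boxes. Hook lengths by row (left-to-right, top-to-bottom): [18, 12, 11, 8, 7, 6, 5, 4, 3, 2, 1]; [9, 3, 2]; [8, 2, 1]; [5]; [4]; [3]; [2]; [1]. Product of hooks = 9932577177600. So f^λ = 22! / 9932577177600 = 1124000727777607680000 / 9932577177600 = 113163050.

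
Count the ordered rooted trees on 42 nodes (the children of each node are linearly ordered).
C_41 = 10113918591637898134020

These ordered rooted trees are counted by the Catalan number C_n = (1/(n + 1)) · C(2n, n). For n = 41: C_41 = (1/42) · C(82, 41) = 424784580848791721628840/42 = 10113918591637898134020.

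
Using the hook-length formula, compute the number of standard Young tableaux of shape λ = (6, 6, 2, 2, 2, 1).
# SYT of shape (6, 6, 2, 2, 2, 1) = 14814072

Hook-length formula: f^λ = n! / Π hook(c), product over all cells c of the Young diagram. For λ = (6, 6, 2, 2, 2, 1), n = 19 boxes. Hook lengths by row (left-to-right, top-to-bottom): [11, 9, 5, 4, 3, 2]; [10, 8, 4, 3, 2, 1]; [5, 3]; [4, 2]; [3, 1]; [1]. Product of hooks = 8211456000. So f^λ = 19! / 8211456000 = 121645100408832000 / 8211456000 = 14814072.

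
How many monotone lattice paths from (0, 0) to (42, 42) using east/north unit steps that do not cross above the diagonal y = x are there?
C_42 = 39044429911904443959240

These NE paths below the diagonal are counted by the Catalan number C_n = (1/(n + 1)) · C(2n, n). For n = 42: C_42 = (1/43) · C(84, 42) = 1678910486211891090247320/43 = 39044429911904443959240.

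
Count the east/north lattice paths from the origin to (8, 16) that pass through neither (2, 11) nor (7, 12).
Number of paths = 449835

Inclusion–exclusion. Total paths: C(24, 8) = 735471. Through P₁: C(13, 2)·C(11, 6) = 36036. Through P₂: C(19, 7)·C(5, 1) = 251940. Since P₁ is strictly southwest of P₂, a monotone path through both must visit P₁ then P₂; paths through both = C(13, 2)·C(6, 5)·C(5, 1) = 2340. Avoid both = 735471 − 36036 − 251940 + 2340 = 449835.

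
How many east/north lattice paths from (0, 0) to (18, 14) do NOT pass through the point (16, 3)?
Number of paths = 471360018

Total paths from (0, 0) to (18, 14): C(32, 18) = 471435600. Paths through (16, 3): (paths (0, 0) → (16, 3)) × (paths (16, 3) → (18, 14)) = C(19, 16) · C(13, 2) = 969 · 78 = 75582. Avoidance count = 471435600 − 75582 = 471360018.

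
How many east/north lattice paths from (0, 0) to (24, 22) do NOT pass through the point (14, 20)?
Number of paths = 7798500721710

Total paths from (0, 0) to (24, 22): C(46, 24) = 7890371113950. Paths through (14, 20): (paths (0, 0) → (14, 20)) × (paths (14, 20) → (24, 22)) = C(34, 14) · C(12, 10) = 1391975640 · 66 = 91870392240. Avoidance count = 7890371113950 − 91870392240 = 7798500721710.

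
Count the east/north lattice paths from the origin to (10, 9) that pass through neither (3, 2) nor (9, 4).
Number of paths = 55448

Inclusion–exclusion. Total paths: C(19, 10) = 92378. Through P₁: C(5, 3)·C(14, 7) = 34320. Through P₂: C(13, 9)·C(6, 1) = 4290. Since P₁ is strictly southwest of P₂, a monotone path through both must visit P₁ then P₂; paths through both = C(5, 3)·C(8, 6)·C(6, 1) = 1680. Avoid both = 92378 − 34320 − 4290 + 1680 = 55448.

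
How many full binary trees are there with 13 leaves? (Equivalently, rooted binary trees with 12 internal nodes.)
C_12 = 208012

These full binary trees are counted by the Catalan number C_n = (1/(n + 1)) · C(2n, n). For n = 12: C_12 = (1/13) · C(24, 12) = 2704156/13 = 208012.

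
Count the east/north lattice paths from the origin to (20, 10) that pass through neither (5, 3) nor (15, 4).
Number of paths = 18988431

Inclusion–exclusion. Total paths: C(30, 20) = 30045015. Through P₁: C(8, 5)·C(22, 15) = 9550464. Through P₂: C(19, 15)·C(11, 5) = 1790712. Since P₁ is strictly southwest of P₂, a monotone path through both must visit P₁ then P₂; paths through both = C(8, 5)·C(11, 10)·C(11, 5) = 284592. Avoid both = 30045015 − 9550464 − 1790712 + 284592 = 18988431.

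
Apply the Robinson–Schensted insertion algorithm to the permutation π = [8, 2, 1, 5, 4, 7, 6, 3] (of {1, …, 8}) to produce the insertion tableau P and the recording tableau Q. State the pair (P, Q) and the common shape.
P = [1, 3, 6] / [2, 4, 7] / [5] / [8];  Q = [1, 4, 6] / [2, 5, 7] / [3] / [8];  common shape = (3, 3, 1, 1)

Row-insert the values π_1, π_2, … into P one at a time, bumping the leftmost entry strictly greater than the inserted value down to the next row. The recording tableau Q records, in position (i, j), the step at which that cell was added to P.
  Insert 8 (step 1): P = [8];  Q = [1]
  Insert 2 (step 2): P = [2] / [8];  Q = [1] / [2]
  Insert 1 (step 3): P = [1] / [2] / [8];  Q = [1] / [2] / [3]
  Insert 5 (step 4): P = [1, 5] / [2] / [8];  Q = [1, 4] / [2] / [3]
  Insert 4 (step 5): P = [1, 4] / [2, 5] / [8];  Q = [1, 4] / [2, 5] / [3]
  Insert 7 (step 6): P = [1, 4, 7] / [2, 5] / [8];  Q = [1, 4, 6] / [2, 5] / [3]
  Insert 6 (step 7): P = [1, 4, 6] / [2, 5, 7] / [8];  Q = [1, 4, 6] / [2, 5, 7] / [3]
  Insert 3 (step 8): P = [1, 3, 6] / [2, 4, 7] / [5] / [8];  Q = [1, 4, 6] / [2, 5, 7] / [3] / [8]
Final shape: (3, 3, 1, 1).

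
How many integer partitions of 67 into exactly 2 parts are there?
p(67, 2 parts) = 33

Partitions of n into exactly k parts are in bijection with partitions of n − k into at most k parts (subtract 1 from each part). So p(67, exactly 2) = p(65, parts ≤ 2). Computing via the recurrence p(m, j) = p(m, j−1) + p(m−j, j) gives 33.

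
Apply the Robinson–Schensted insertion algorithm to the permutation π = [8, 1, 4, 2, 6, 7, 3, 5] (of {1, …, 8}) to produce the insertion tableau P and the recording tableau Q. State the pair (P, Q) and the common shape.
P = [1, 2, 3, 5] / [4, 6, 7] / [8];  Q = [1, 3, 5, 6] / [2, 7, 8] / [4];  common shape = (4, 3, 1)

Row-insert the values π_1, π_2, … into P one at a time, bumping the leftmost entry strictly greater than the inserted value down to the next row. The recording tableau Q records, in position (i, j), the step at which that cell was added to P.
  Insert 8 (step 1): P = [8];  Q = [1]
  Insert 1 (step 2): P = [1] / [8];  Q = [1] / [2]
  Insert 4 (step 3): P = [1, 4] / [8];  Q = [1, 3] / [2]
  Insert 2 (step 4): P = [1, 2] / [4] / [8];  Q = [1, 3] / [2] / [4]
  Insert 6 (step 5): P = [1, 2, 6] / [4] / [8];  Q = [1, 3, 5] / [2] / [4]
  Insert 7 (step 6): P = [1, 2, 6, 7] / [4] / [8];  Q = [1, 3, 5, 6] / [2] / [4]
  Insert 3 (step 7): P = [1, 2, 3, 7] / [4, 6] / [8];  Q = [1, 3, 5, 6] / [2, 7] / [4]
  Insert 5 (step 8): P = [1, 2, 3, 5] / [4, 6, 7] / [8];  Q = [1, 3, 5, 6] / [2, 7, 8] / [4]
Final shape: (4, 3, 1).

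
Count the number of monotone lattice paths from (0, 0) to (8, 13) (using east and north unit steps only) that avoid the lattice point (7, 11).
Number of paths = 108018

Total paths from (0, 0) to (8, 13): C(21, 8) = 203490. Paths through (7, 11): (paths (0, 0) → (7, 11)) × (paths (7, 11) → (8, 13)) = C(18, 7) · C(3, 1) = 31824 · 3 = 95472. Avoidance count = 203490 − 95472 = 108018.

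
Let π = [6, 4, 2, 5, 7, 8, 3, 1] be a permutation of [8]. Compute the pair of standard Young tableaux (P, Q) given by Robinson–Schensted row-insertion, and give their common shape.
P = [1, 3, 7, 8] / [2, 5] / [4] / [6];  Q = [1, 4, 5, 6] / [2, 7] / [3] / [8];  common shape = (4, 2, 1, 1)

Row-insert the values π_1, π_2, … into P one at a time, bumping the leftmost entry strictly greater than the inserted value down to the next row. The recording tableau Q records, in position (i, j), the step at which that cell was added to P.
  Insert 6 (step 1): P = [6];  Q = [1]
  Insert 4 (step 2): P = [4] / [6];  Q = [1] / [2]
  Insert 2 (step 3): P = [2] / [4] / [6];  Q = [1] / [2] / [3]
  Insert 5 (step 4): P = [2, 5] / [4] / [6];  Q = [1, 4] / [2] / [3]
  Insert 7 (step 5): P = [2, 5, 7] / [4] / [6];  Q = [1, 4, 5] / [2] / [3]
  Insert 8 (step 6): P = [2, 5, 7, 8] / [4] / [6];  Q = [1, 4, 5, 6] / [2] / [3]
  Insert 3 (step 7): P = [2, 3, 7, 8] / [4, 5] / [6];  Q = [1, 4, 5, 6] / [2, 7] / [3]
  Insert 1 (step 8): P = [1, 3, 7, 8] / [2, 5] / [4] / [6];  Q = [1, 4, 5, 6] / [2, 7] / [3] / [8]
Final shape: (4, 2, 1, 1).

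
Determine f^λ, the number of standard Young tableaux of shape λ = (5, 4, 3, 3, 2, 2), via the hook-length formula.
# SYT of shape (5, 4, 3, 3, 2, 2) = 23279256

Hook-length formula: f^λ = n! / Π hook(c), product over all cells c of the Young diagram. For λ = (5, 4, 3, 3, 2, 2), n = 19 boxes. Hook lengths by row (left-to-right, top-to-bottom): [10, 9, 6, 3, 1]; [8, 7, 4, 1]; [6, 5, 2]; [5, 4, 1]; [3, 2]; [2, 1]. Product of hooks = 5225472000. So f^λ = 19! / 5225472000 = 121645100408832000 / 5225472000 = 23279256.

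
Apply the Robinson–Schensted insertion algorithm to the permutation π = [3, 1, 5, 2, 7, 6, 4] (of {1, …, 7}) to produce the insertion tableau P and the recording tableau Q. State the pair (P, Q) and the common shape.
P = [1, 2, 4] / [3, 5, 6] / [7];  Q = [1, 3, 5] / [2, 4, 6] / [7];  common shape = (3, 3, 1)

Row-insert the values π_1, π_2, … into P one at a time, bumping the leftmost entry strictly greater than the inserted value down to the next row. The recording tableau Q records, in position (i, j), the step at which that cell was added to P.
  Insert 3 (step 1): P = [3];  Q = [1]
  Insert 1 (step 2): P = [1] / [3];  Q = [1] / [2]
  Insert 5 (step 3): P = [1, 5] / [3];  Q = [1, 3] / [2]
  Insert 2 (step 4): P = [1, 2] / [3, 5];  Q = [1, 3] / [2, 4]
  Insert 7 (step 5): P = [1, 2, 7] / [3, 5];  Q = [1, 3, 5] / [2, 4]
  Insert 6 (step 6): P = [1, 2, 6] / [3, 5, 7];  Q = [1, 3, 5] / [2, 4, 6]
  Insert 4 (step 7): P = [1, 2, 4] / [3, 5, 6] / [7];  Q = [1, 3, 5] / [2, 4, 6] / [7]
Final shape: (3, 3, 1).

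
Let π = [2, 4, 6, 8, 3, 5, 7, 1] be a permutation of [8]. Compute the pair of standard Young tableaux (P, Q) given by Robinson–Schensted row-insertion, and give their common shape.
P = [1, 3, 5, 7] / [2, 6, 8] / [4];  Q = [1, 2, 3, 4] / [5, 6, 7] / [8];  common shape = (4, 3, 1)

Row-insert the values π_1, π_2, … into P one at a time, bumping the leftmost entry strictly greater than the inserted value down to the next row. The recording tableau Q records, in position (i, j), the step at which that cell was added to P.
  Insert 2 (step 1): P = [2];  Q = [1]
  Insert 4 (step 2): P = [2, 4];  Q = [1, 2]
  Insert 6 (step 3): P = [2, 4, 6];  Q = [1, 2, 3]
  Insert 8 (step 4): P = [2, 4, 6, 8];  Q = [1, 2, 3, 4]
  Insert 3 (step 5): P = [2, 3, 6, 8] / [4];  Q = [1, 2, 3, 4] / [5]
  Insert 5 (step 6): P = [2, 3, 5, 8] / [4, 6];  Q = [1, 2, 3, 4] / [5, 6]
  Insert 7 (step 7): P = [2, 3, 5, 7] / [4, 6, 8];  Q = [1, 2, 3, 4] / [5, 6, 7]
  Insert 1 (step 8): P = [1, 3, 5, 7] / [2, 6, 8] / [4];  Q = [1, 2, 3, 4] / [5, 6, 7] / [8]
Final shape: (4, 3, 1).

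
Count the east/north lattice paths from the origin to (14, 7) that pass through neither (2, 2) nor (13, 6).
Number of paths = 41268

Inclusion–exclusion. Total paths: C(21, 14) = 116280. Through P₁: C(4, 2)·C(17, 12) = 37128. Through P₂: C(19, 13)·C(2, 1) = 54264. Since P₁ is strictly southwest of P₂, a monotone path through both must visit P₁ then P₂; paths through both = C(4, 2)·C(15, 11)·C(2, 1) = 16380. Avoid both = 116280 − 37128 − 54264 + 16380 = 41268.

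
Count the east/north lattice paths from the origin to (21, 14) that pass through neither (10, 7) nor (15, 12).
Number of paths = 1351523256

Inclusion–exclusion. Total paths: C(35, 21) = 2319959400. Through P₁: C(17, 10)·C(18, 11) = 618913152. Through P₂: C(27, 15)·C(8, 6) = 486748080. Since P₁ is strictly southwest of P₂, a monotone path through both must visit P₁ then P₂; paths through both = C(17, 10)·C(10, 5)·C(8, 6) = 137225088. Avoid both = 2319959400 − 618913152 − 486748080 + 137225088 = 1351523256.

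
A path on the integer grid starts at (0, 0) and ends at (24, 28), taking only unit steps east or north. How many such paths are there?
Number of paths = 426384982032100

A monotone lattice path from (0, 0) to (24, 28) consists of 24 east steps and 28 north steps in some order, so it is determined by which 24 of the 52 steps are east. The count is C(52, 24) = 426384982032100.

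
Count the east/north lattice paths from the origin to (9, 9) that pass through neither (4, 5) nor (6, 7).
Number of paths = 23144

Inclusion–exclusion. Total paths: C(18, 9) = 48620. Through P₁: C(9, 4)·C(9, 5) = 15876. Through P₂: C(13, 6)·C(5, 3) = 17160. Since P₁ is strictly southwest of P₂, a monotone path through both must visit P₁ then P₂; paths through both = C(9, 4)·C(4, 2)·C(5, 3) = 7560. Avoid both = 48620 − 15876 − 17160 + 7560 = 23144.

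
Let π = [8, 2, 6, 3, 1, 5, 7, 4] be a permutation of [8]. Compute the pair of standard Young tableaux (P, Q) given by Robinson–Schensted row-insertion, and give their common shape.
P = [1, 3, 4, 7] / [2, 5] / [6] / [8];  Q = [1, 3, 6, 7] / [2, 8] / [4] / [5];  common shape = (4, 2, 1, 1)

Row-insert the values π_1, π_2, … into P one at a time, bumping the leftmost entry strictly greater than the inserted value down to the next row. The recording tableau Q records, in position (i, j), the step at which that cell was added to P.
  Insert 8 (step 1): P = [8];  Q = [1]
  Insert 2 (step 2): P = [2] / [8];  Q = [1] / [2]
  Insert 6 (step 3): P = [2, 6] / [8];  Q = [1, 3] / [2]
  Insert 3 (step 4): P = [2, 3] / [6] / [8];  Q = [1, 3] / [2] / [4]
  Insert 1 (step 5): P = [1, 3] / [2] / [6] / [8];  Q = [1, 3] / [2] / [4] / [5]
  Insert 5 (step 6): P = [1, 3, 5] / [2] / [6] / [8];  Q = [1, 3, 6] / [2] / [4] / [5]
  Insert 7 (step 7): P = [1, 3, 5, 7] / [2] / [6] / [8];  Q = [1, 3, 6, 7] / [2] / [4] / [5]
  Insert 4 (step 8): P = [1, 3, 4, 7] / [2, 5] / [6] / [8];  Q = [1, 3, 6, 7] / [2, 8] / [4] / [5]
Final shape: (4, 2, 1, 1).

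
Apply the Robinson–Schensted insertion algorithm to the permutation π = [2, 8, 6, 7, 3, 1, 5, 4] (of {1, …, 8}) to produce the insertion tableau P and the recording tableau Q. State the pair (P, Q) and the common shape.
P = [1, 3, 4] / [2, 5] / [6, 7] / [8];  Q = [1, 2, 4] / [3, 7] / [5, 8] / [6];  common shape = (3, 2, 2, 1)

Row-insert the values π_1, π_2, … into P one at a time, bumping the leftmost entry strictly greater than the inserted value down to the next row. The recording tableau Q records, in position (i, j), the step at which that cell was added to P.
  Insert 2 (step 1): P = [2];  Q = [1]
  Insert 8 (step 2): P = [2, 8];  Q = [1, 2]
  Insert 6 (step 3): P = [2, 6] / [8];  Q = [1, 2] / [3]
  Insert 7 (step 4): P = [2, 6, 7] / [8];  Q = [1, 2, 4] / [3]
  Insert 3 (step 5): P = [2, 3, 7] / [6] / [8];  Q = [1, 2, 4] / [3] / [5]
  Insert 1 (step 6): P = [1, 3, 7] / [2] / [6] / [8];  Q = [1, 2, 4] / [3] / [5] / [6]
  Insert 5 (step 7): P = [1, 3, 5] / [2, 7] / [6] / [8];  Q = [1, 2, 4] / [3, 7] / [5] / [6]
  Insert 4 (step 8): P = [1, 3, 4] / [2, 5] / [6, 7] / [8];  Q = [1, 2, 4] / [3, 7] / [5, 8] / [6]
Final shape: (3, 2, 2, 1).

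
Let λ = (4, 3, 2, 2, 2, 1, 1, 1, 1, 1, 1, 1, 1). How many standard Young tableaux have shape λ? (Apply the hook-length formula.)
# SYT of shape (4, 3, 2, 2, 2, 1, 1, 1, 1, 1, 1, 1, 1) = 6802380

Hook-length formula: f^λ = n! / Π hook(c), product over all cells c of the Young diagram. For λ = (4, 3, 2, 2, 2, 1, 1, 1, 1, 1, 1, 1, 1), n = 21 boxes. Hook lengths by row (left-to-right, top-to-bottom): [16, 7, 3, 1]; [14, 5, 1]; [12, 3]; [11, 2]; [10, 1]; [8]; [7]; [6]; [5]; [4]; [3]; [2]; [1]. Product of hooks = 7510745088000. So f^λ = 21! / 7510745088000 = 51090942171709440000 / 7510745088000 = 6802380.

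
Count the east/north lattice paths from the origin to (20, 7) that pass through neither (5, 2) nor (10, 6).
Number of paths = 503464

Inclusion–exclusion. Total paths: C(27, 20) = 888030. Through P₁: C(7, 5)·C(20, 15) = 325584. Through P₂: C(16, 10)·C(11, 10) = 88088. Since P₁ is strictly southwest of P₂, a monotone path through both must visit P₁ then P₂; paths through both = C(7, 5)·C(9, 5)·C(11, 10) = 29106. Avoid both = 888030 − 325584 − 88088 + 29106 = 503464.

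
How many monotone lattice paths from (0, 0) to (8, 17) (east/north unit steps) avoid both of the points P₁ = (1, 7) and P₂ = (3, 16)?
Number of paths = 922817

Inclusion–exclusion. Total paths: C(25, 8) = 1081575. Through P₁: C(8, 1)·C(17, 7) = 155584. Through P₂: C(19, 3)·C(6, 5) = 5814. Since P₁ is strictly southwest of P₂, a monotone path through both must visit P₁ then P₂; paths through both = C(8, 1)·C(11, 2)·C(6, 5) = 2640. Avoid both = 1081575 − 155584 − 5814 + 2640 = 922817.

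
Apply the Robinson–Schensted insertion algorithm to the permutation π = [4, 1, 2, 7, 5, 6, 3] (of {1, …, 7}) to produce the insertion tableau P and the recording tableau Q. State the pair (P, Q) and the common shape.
P = [1, 2, 3, 6] / [4, 5] / [7];  Q = [1, 3, 4, 6] / [2, 5] / [7];  common shape = (4, 2, 1)

Row-insert the values π_1, π_2, … into P one at a time, bumping the leftmost entry strictly greater than the inserted value down to the next row. The recording tableau Q records, in position (i, j), the step at which that cell was added to P.
  Insert 4 (step 1): P = [4];  Q = [1]
  Insert 1 (step 2): P = [1] / [4];  Q = [1] / [2]
  Insert 2 (step 3): P = [1, 2] / [4];  Q = [1, 3] / [2]
  Insert 7 (step 4): P = [1, 2, 7] / [4];  Q = [1, 3, 4] / [2]
  Insert 5 (step 5): P = [1, 2, 5] / [4, 7];  Q = [1, 3, 4] / [2, 5]
  Insert 6 (step 6): P = [1, 2, 5, 6] / [4, 7];  Q = [1, 3, 4, 6] / [2, 5]
  Insert 3 (step 7): P = [1, 2, 3, 6] / [4, 5] / [7];  Q = [1, 3, 4, 6] / [2, 5] / [7]
Final shape: (4, 2, 1).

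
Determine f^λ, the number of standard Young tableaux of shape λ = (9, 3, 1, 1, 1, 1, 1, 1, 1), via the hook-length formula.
# SYT of shape (9, 3, 1, 1, 1, 1, 1, 1, 1) = 1369368

Hook-length formula: f^λ = n! / Π hook(c), product over all cells c of the Young diagram. For λ = (9, 3, 1, 1, 1, 1, 1, 1, 1), n = 19 boxes. Hook lengths by row (left-to-right, top-to-bottom): [17, 9, 8, 6, 5, 4, 3, 2, 1]; [10, 2, 1]; [7]; [6]; [5]; [4]; [3]; [2]; [1]. Product of hooks = 88833024000. So f^λ = 19! / 88833024000 = 121645100408832000 / 88833024000 = 1369368.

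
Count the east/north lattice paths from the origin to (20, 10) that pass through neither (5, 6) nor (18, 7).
Number of paths = 23511983

Inclusion–exclusion. Total paths: C(30, 20) = 30045015. Through P₁: C(11, 5)·C(19, 15) = 1790712. Through P₂: C(25, 18)·C(5, 2) = 4807000. Since P₁ is strictly southwest of P₂, a monotone path through both must visit P₁ then P₂; paths through both = C(11, 5)·C(14, 13)·C(5, 2) = 64680. Avoid both = 30045015 − 1790712 − 4807000 + 64680 = 23511983.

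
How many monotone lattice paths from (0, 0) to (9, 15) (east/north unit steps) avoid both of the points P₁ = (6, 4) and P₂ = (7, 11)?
Number of paths = 778904

Inclusion–exclusion. Total paths: C(24, 9) = 1307504. Through P₁: C(10, 6)·C(14, 3) = 76440. Through P₂: C(18, 7)·C(6, 2) = 477360. Since P₁ is strictly southwest of P₂, a monotone path through both must visit P₁ then P₂; paths through both = C(10, 6)·C(8, 1)·C(6, 2) = 25200. Avoid both = 1307504 − 76440 − 477360 + 25200 = 778904.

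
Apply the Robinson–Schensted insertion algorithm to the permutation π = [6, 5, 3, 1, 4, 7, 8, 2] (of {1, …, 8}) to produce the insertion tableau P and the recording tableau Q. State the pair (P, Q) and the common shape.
P = [1, 2, 7, 8] / [3, 4] / [5] / [6];  Q = [1, 5, 6, 7] / [2, 8] / [3] / [4];  common shape = (4, 2, 1, 1)

Row-insert the values π_1, π_2, … into P one at a time, bumping the leftmost entry strictly greater than the inserted value down to the next row. The recording tableau Q records, in position (i, j), the step at which that cell was added to P.
  Insert 6 (step 1): P = [6];  Q = [1]
  Insert 5 (step 2): P = [5] / [6];  Q = [1] / [2]
  Insert 3 (step 3): P = [3] / [5] / [6];  Q = [1] / [2] / [3]
  Insert 1 (step 4): P = [1] / [3] / [5] / [6];  Q = [1] / [2] / [3] / [4]
  Insert 4 (step 5): P = [1, 4] / [3] / [5] / [6];  Q = [1, 5] / [2] / [3] / [4]
  Insert 7 (step 6): P = [1, 4, 7] / [3] / [5] / [6];  Q = [1, 5, 6] / [2] / [3] / [4]
  Insert 8 (step 7): P = [1, 4, 7, 8] / [3] / [5] / [6];  Q = [1, 5, 6, 7] / [2] / [3] / [4]
  Insert 2 (step 8): P = [1, 2, 7, 8] / [3, 4] / [5] / [6];  Q = [1, 5, 6, 7] / [2, 8] / [3] / [4]
Final shape: (4, 2, 1, 1).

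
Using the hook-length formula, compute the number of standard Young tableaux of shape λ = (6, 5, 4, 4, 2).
# SYT of shape (6, 5, 4, 4, 2) = 279351072

Hook-length formula: f^λ = n! / Π hook(c), product over all cells c of the Young diagram. For λ = (6, 5, 4, 4, 2), n = 21 boxes. Hook lengths by row (left-to-right, top-to-bottom): [10, 9, 7, 6, 3, 1]; [8, 7, 5, 4, 1]; [6, 5, 3, 2]; [5, 4, 2, 1]; [2, 1]. Product of hooks = 182891520000. So f^λ = 21! / 182891520000 = 51090942171709440000 / 182891520000 = 279351072.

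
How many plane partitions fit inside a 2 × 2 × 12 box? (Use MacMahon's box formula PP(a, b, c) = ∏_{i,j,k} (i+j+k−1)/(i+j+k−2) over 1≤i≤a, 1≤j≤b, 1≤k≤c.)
PP(2, 2, 12) = 3185

Evaluate the triple product over i = 1..2, j = 1..2, k = 1..12. The factors are (2/1) · (3/2) · (4/3) · (5/4) · (6/5) · (7/6) · (8/7) · (9/8) · … (48 factors total). The numerators and denominators telescope so the product is an integer; carrying out the multiplication exactly gives PP(2, 2, 12) = 3185.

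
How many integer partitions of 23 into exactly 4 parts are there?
p(23, 4 parts) = 94

Partitions of n into exactly k parts are in bijection with partitions of n − k into at most k parts (subtract 1 from each part). So p(23, exactly 4) = p(19, parts ≤ 4). Computing via the recurrence p(m, j) = p(m, j−1) + p(m−j, j) gives 94.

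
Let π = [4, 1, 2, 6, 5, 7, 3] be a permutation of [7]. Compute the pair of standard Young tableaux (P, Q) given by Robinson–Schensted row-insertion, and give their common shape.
P = [1, 2, 3, 7] / [4, 5] / [6];  Q = [1, 3, 4, 6] / [2, 5] / [7];  common shape = (4, 2, 1)

Row-insert the values π_1, π_2, … into P one at a time, bumping the leftmost entry strictly greater than the inserted value down to the next row. The recording tableau Q records, in position (i, j), the step at which that cell was added to P.
  Insert 4 (step 1): P = [4];  Q = [1]
  Insert 1 (step 2): P = [1] / [4];  Q = [1] / [2]
  Insert 2 (step 3): P = [1, 2] / [4];  Q = [1, 3] / [2]
  Insert 6 (step 4): P = [1, 2, 6] / [4];  Q = [1, 3, 4] / [2]
  Insert 5 (step 5): P = [1, 2, 5] / [4, 6];  Q = [1, 3, 4] / [2, 5]
  Insert 7 (step 6): P = [1, 2, 5, 7] / [4, 6];  Q = [1, 3, 4, 6] / [2, 5]
  Insert 3 (step 7): P = [1, 2, 3, 7] / [4, 5] / [6];  Q = [1, 3, 4, 6] / [2, 5] / [7]
Final shape: (4, 2, 1).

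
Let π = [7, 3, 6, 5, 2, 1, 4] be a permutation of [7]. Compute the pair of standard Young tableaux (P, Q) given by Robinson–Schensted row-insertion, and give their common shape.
P = [1, 4] / [2, 5] / [3] / [6] / [7];  Q = [1, 3] / [2, 7] / [4] / [5] / [6];  common shape = (2, 2, 1, 1, 1)

Row-insert the values π_1, π_2, … into P one at a time, bumping the leftmost entry strictly greater than the inserted value down to the next row. The recording tableau Q records, in position (i, j), the step at which that cell was added to P.
  Insert 7 (step 1): P = [7];  Q = [1]
  Insert 3 (step 2): P = [3] / [7];  Q = [1] / [2]
  Insert 6 (step 3): P = [3, 6] / [7];  Q = [1, 3] / [2]
  Insert 5 (step 4): P = [3, 5] / [6] / [7];  Q = [1, 3] / [2] / [4]
  Insert 2 (step 5): P = [2, 5] / [3] / [6] / [7];  Q = [1, 3] / [2] / [4] / [5]
  Insert 1 (step 6): P = [1, 5] / [2] / [3] / [6] / [7];  Q = [1, 3] / [2] / [4] / [5] / [6]
  Insert 4 (step 7): P = [1, 4] / [2, 5] / [3] / [6] / [7];  Q = [1, 3] / [2, 7] / [4] / [5] / [6]
Final shape: (2, 2, 1, 1, 1).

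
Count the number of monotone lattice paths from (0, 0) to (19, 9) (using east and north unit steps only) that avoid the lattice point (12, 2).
Number of paths = 6594588

Total paths from (0, 0) to (19, 9): C(28, 19) = 6906900. Paths through (12, 2): (paths (0, 0) → (12, 2)) × (paths (12, 2) → (19, 9)) = C(14, 12) · C(14, 7) = 91 · 3432 = 312312. Avoidance count = 6906900 − 312312 = 6594588.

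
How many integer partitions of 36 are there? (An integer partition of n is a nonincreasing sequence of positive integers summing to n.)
p(36) = 17977

Compute p(n) via the recurrence p(n, m) = p(n, m−1) + p(n−m, m), where p(n, m) counts partitions of n with all parts ≤ m and p(n) = p(n, n). The base cases are p(0, m) = 1 and p(n, 0) = 0 for n > 0. Filling the table yields p(36) = 17977. (Euler's pentagonal recurrence is an alternative.)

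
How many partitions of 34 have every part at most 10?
p(34, parts ≤ 10) = 6912

Use the recurrence p(n, m) = p(n, m−1) + p(n−m, m): either the largest part is < m (count p(n, m−1)) or the largest part is exactly m (remove one copy of m, count p(n−m, m)). With p(0, ·) = 1 this gives p(34, parts ≤ 10) = 6912. (By conjugating Young diagrams, this also counts partitions of 34 into at most 10 parts.)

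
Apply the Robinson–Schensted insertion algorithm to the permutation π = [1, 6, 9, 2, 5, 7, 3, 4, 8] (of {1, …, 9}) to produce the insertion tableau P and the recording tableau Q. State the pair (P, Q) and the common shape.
P = [1, 2, 3, 4, 8] / [5, 7] / [6, 9];  Q = [1, 2, 3, 6, 9] / [4, 5] / [7, 8];  common shape = (5, 2, 2)

Row-insert the values π_1, π_2, … into P one at a time, bumping the leftmost entry strictly greater than the inserted value down to the next row. The recording tableau Q records, in position (i, j), the step at which that cell was added to P.
  Insert 1 (step 1): P = [1];  Q = [1]
  Insert 6 (step 2): P = [1, 6];  Q = [1, 2]
  Insert 9 (step 3): P = [1, 6, 9];  Q = [1, 2, 3]
  Insert 2 (step 4): P = [1, 2, 9] / [6];  Q = [1, 2, 3] / [4]
  Insert 5 (step 5): P = [1, 2, 5] / [6, 9];  Q = [1, 2, 3] / [4, 5]
  Insert 7 (step 6): P = [1, 2, 5, 7] / [6, 9];  Q = [1, 2, 3, 6] / [4, 5]
  Insert 3 (step 7): P = [1, 2, 3, 7] / [5, 9] / [6];  Q = [1, 2, 3, 6] / [4, 5] / [7]
  Insert 4 (step 8): P = [1, 2, 3, 4] / [5, 7] / [6, 9];  Q = [1, 2, 3, 6] / [4, 5] / [7, 8]
  Insert 8 (step 9): P = [1, 2, 3, 4, 8] / [5, 7] / [6, 9];  Q = [1, 2, 3, 6, 9] / [4, 5] / [7, 8]
Final shape: (5, 2, 2).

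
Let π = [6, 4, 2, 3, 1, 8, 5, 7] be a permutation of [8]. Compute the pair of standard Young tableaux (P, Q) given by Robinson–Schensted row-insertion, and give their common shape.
P = [1, 3, 5, 7] / [2, 8] / [4] / [6];  Q = [1, 4, 6, 8] / [2, 7] / [3] / [5];  common shape = (4, 2, 1, 1)

Row-insert the values π_1, π_2, … into P one at a time, bumping the leftmost entry strictly greater than the inserted value down to the next row. The recording tableau Q records, in position (i, j), the step at which that cell was added to P.
  Insert 6 (step 1): P = [6];  Q = [1]
  Insert 4 (step 2): P = [4] / [6];  Q = [1] / [2]
  Insert 2 (step 3): P = [2] / [4] / [6];  Q = [1] / [2] / [3]
  Insert 3 (step 4): P = [2, 3] / [4] / [6];  Q = [1, 4] / [2] / [3]
  Insert 1 (step 5): P = [1, 3] / [2] / [4] / [6];  Q = [1, 4] / [2] / [3] / [5]
  Insert 8 (step 6): P = [1, 3, 8] / [2] / [4] / [6];  Q = [1, 4, 6] / [2] / [3] / [5]
  Insert 5 (step 7): P = [1, 3, 5] / [2, 8] / [4] / [6];  Q = [1, 4, 6] / [2, 7] / [3] / [5]
  Insert 7 (step 8): P = [1, 3, 5, 7] / [2, 8] / [4] / [6];  Q = [1, 4, 6, 8] / [2, 7] / [3] / [5]
Final shape: (4, 2, 1, 1).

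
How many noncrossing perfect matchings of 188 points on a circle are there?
C_94 = 239993345518077005168915776623476723006280827488229600

These noncrossing handshakes are counted by the Catalan number C_n = (1/(n + 1)) · C(2n, n). For n = 94: C_94 = (1/95) · C(188, 94) = 22799367824217315491046998779230288685596678611381812000/95 = 239993345518077005168915776623476723006280827488229600.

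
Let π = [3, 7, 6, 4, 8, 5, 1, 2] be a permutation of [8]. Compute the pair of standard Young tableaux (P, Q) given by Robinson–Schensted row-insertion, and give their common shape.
P = [1, 2, 5] / [3, 4] / [6, 8] / [7];  Q = [1, 2, 5] / [3, 6] / [4, 8] / [7];  common shape = (3, 2, 2, 1)

Row-insert the values π_1, π_2, … into P one at a time, bumping the leftmost entry strictly greater than the inserted value down to the next row. The recording tableau Q records, in position (i, j), the step at which that cell was added to P.
  Insert 3 (step 1): P = [3];  Q = [1]
  Insert 7 (step 2): P = [3, 7];  Q = [1, 2]
  Insert 6 (step 3): P = [3, 6] / [7];  Q = [1, 2] / [3]
  Insert 4 (step 4): P = [3, 4] / [6] / [7];  Q = [1, 2] / [3] / [4]
  Insert 8 (step 5): P = [3, 4, 8] / [6] / [7];  Q = [1, 2, 5] / [3] / [4]
  Insert 5 (step 6): P = [3, 4, 5] / [6, 8] / [7];  Q = [1, 2, 5] / [3, 6] / [4]
  Insert 1 (step 7): P = [1, 4, 5] / [3, 8] / [6] / [7];  Q = [1, 2, 5] / [3, 6] / [4] / [7]
  Insert 2 (step 8): P = [1, 2, 5] / [3, 4] / [6, 8] / [7];  Q = [1, 2, 5] / [3, 6] / [4, 8] / [7]
Final shape: (3, 2, 2, 1).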